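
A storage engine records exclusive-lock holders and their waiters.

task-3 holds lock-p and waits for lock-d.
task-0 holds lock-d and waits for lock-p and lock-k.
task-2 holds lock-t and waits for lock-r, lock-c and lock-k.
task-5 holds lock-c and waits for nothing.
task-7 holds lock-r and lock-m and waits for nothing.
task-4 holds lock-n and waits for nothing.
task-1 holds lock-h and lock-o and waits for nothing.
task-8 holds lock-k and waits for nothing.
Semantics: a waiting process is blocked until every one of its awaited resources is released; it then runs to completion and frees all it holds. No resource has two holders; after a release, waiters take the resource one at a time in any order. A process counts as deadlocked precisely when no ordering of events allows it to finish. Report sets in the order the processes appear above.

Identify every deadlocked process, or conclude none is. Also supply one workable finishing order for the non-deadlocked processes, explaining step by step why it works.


Deadlocked: task-3 and task-0.
Key observation: the knot is the closed ring of waits task-3 -> task-0 -> task-3; no other process is dragged down with it.
A valid finishing order for the others: task-5, task-7, task-1, task-8, task-2, task-4.
Walking it through:
  task-5 waits on nothing -> runs at once and releases lock-c
  task-7 waits on nothing -> runs at once and releases lock-r and lock-m
  task-1 waits on nothing -> runs at once and releases lock-h and lock-o
  task-8 waits on nothing -> runs at once and releases lock-k
  task-2 waits on lock-r, lock-c and lock-k — all released -> runs and releases lock-t
  task-4 waits on nothing -> runs at once and releases lock-n


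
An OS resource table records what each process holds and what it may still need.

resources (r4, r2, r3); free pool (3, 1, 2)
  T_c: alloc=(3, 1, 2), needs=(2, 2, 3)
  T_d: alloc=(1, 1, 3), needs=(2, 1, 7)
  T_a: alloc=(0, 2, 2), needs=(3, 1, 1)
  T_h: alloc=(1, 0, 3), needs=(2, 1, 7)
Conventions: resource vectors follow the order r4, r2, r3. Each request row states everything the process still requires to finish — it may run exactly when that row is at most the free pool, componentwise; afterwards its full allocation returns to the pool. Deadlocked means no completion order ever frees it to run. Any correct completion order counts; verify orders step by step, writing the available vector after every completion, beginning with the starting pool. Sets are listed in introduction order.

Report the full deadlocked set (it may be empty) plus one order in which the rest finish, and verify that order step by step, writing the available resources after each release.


The deadlocked set is T_d and T_h.
Key observation: T_a, T_c can finish, but then (6, 4, 6) is all there is, and the blocked group's r3 demands exceed it.
A valid finishing order for the others: T_a, T_c. Check, step by step:
  pool = (3, 1, 2)
  run T_a (needs (3, 1, 1), free (3, 1, 2)); after release of (0, 2, 2) the pool is (3, 3, 4)
  run T_c (needs (2, 2, 3), free (3, 3, 4)); after release of (3, 1, 2) the pool is (6, 4, 6)
None of the blocked processes ever fits:
  T_d still needs (2, 1, 7) but only (6, 4, 6) is free — short on r3
  T_h still needs (2, 1, 7) but only (6, 4, 6) is free — short on r3


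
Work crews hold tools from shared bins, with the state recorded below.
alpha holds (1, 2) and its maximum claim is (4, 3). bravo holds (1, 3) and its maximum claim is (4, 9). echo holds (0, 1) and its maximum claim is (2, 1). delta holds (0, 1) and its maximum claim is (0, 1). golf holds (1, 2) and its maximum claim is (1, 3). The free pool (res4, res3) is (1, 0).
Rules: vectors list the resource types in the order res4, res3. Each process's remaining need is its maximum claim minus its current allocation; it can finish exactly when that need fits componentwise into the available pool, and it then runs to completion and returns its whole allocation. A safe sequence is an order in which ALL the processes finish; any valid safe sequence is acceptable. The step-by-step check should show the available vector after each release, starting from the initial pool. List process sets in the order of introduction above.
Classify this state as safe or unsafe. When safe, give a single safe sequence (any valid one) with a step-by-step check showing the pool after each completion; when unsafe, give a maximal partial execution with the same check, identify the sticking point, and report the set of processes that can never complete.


UNSAFE.
Key observation: even finishing delta, golf, echo leaves just (2, 4) free — too little res4 for any of the remaining processes.
The run delta, golf, echo cannot be extended any further. Check, step by step:
  pool = (1, 0)
  run delta (needs (0, 0), free (1, 0)); after release of (0, 1) the pool is (1, 1)
  run golf (needs (0, 1), free (1, 1)); after release of (1, 2) the pool is (2, 3)
  run echo (needs (2, 0), free (2, 3)); after release of (0, 1) the pool is (2, 4)
  alpha still needs (3, 1) but only (2, 4) is free — short on res4
  bravo still needs (3, 6) but only (2, 4) is free — short on res4 and res3
Permanently blocked: alpha and bravo.


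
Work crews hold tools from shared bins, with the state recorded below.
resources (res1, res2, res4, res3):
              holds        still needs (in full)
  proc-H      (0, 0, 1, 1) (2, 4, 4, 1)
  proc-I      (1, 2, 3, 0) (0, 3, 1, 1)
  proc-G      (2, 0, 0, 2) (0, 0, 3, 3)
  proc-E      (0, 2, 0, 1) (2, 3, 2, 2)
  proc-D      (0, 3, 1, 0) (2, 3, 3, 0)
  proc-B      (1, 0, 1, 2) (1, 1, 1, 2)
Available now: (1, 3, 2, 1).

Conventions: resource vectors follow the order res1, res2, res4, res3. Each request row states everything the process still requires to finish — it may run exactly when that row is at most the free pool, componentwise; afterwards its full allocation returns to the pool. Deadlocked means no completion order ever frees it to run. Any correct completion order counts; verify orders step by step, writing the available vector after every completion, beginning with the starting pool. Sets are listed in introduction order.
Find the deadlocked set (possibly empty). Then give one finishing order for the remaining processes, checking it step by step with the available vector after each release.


The deadlocked set is empty.
Key observation: there is always a runnable process — proc-I first — so the state unwinds completely.
The rest can finish in the order proc-I, proc-H, proc-E, proc-D, proc-B, proc-G. Step-by-step check:
  pool = (1, 3, 2, 1)
  proc-I: need (0, 3, 1, 1) fits (1, 3, 2, 1); releases (1, 2, 3, 0), pool now (2, 5, 5, 1)
  proc-H: need (2, 4, 4, 1) fits (2, 5, 5, 1); releases (0, 0, 1, 1), pool now (2, 5, 6, 2)
  proc-E: need (2, 3, 2, 2) fits (2, 5, 6, 2); releases (0, 2, 0, 1), pool now (2, 7, 6, 3)
  proc-D: need (2, 3, 3, 0) fits (2, 7, 6, 3); releases (0, 3, 1, 0), pool now (2, 10, 7, 3)
  proc-B: need (1, 1, 1, 2) fits (2, 10, 7, 3); releases (1, 0, 1, 2), pool now (3, 10, 8, 5)
  proc-G: need (0, 0, 3, 3) fits (3, 10, 8, 5); releases (2, 0, 0, 2), pool now (5, 10, 8, 7)


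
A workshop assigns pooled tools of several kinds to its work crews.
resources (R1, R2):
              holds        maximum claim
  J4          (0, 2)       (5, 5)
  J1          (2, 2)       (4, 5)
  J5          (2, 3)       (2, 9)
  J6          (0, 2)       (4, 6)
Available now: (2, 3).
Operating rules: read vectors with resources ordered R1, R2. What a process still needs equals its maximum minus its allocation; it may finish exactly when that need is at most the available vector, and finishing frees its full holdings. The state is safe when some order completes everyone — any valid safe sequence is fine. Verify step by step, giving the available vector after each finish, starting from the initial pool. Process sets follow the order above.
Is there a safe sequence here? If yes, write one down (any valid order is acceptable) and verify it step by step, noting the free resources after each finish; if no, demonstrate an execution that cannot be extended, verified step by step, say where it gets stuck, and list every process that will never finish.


The state is SAFE; one workable sequence: J1, J6, J5, J4.
Key observation: reading the order forward, J1 is the first process whose need (2, 3) meets the free pool (2, 3) exactly on a resource it requests.
Step-by-step check:
  pool = (2, 3)
  run J1 (needs (2, 3), free (2, 3)); after release of (2, 2) the pool is (4, 5)
  run J6 (needs (4, 4), free (4, 5)); after release of (0, 2) the pool is (4, 7)
  run J5 (needs (0, 6), free (4, 7)); after release of (2, 3) the pool is (6, 10)
  run J4 (needs (5, 3), free (6, 10)); after release of (0, 2) the pool is (6, 12)


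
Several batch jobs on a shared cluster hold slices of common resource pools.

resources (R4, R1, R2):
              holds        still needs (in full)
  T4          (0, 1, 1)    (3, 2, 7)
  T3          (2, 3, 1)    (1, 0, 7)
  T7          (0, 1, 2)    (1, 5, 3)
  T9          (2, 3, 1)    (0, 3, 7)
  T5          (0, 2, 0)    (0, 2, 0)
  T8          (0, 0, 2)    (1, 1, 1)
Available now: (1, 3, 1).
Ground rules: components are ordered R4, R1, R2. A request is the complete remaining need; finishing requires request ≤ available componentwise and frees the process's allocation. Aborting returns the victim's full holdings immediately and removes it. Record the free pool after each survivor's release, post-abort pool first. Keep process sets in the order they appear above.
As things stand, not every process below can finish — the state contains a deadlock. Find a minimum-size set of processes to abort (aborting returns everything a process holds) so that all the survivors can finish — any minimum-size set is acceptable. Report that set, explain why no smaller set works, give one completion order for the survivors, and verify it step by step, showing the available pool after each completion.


The answer: abort T3 and T9.
Key observation: no ordering could ever have run T4 before the abort of T3 and T9; with (4, 6, 2) back in the pool it fits at step 4.
Why nothing smaller works — every single abort fails: T4 alone leaves T3 blocked (short on R2); T3 alone leaves T4 blocked (short on R2); T7 alone leaves T4 blocked (short on R4 and R2); T9 alone leaves T4 blocked (short on R2); T5 alone leaves T4 blocked (short on R4 and R2); T8 alone leaves T4 blocked (short on R4 and R2).
One survivor order: T7, T8, T5, T4. Check, step by step (post-abort pool first):
  pool = (5, 9, 3)
  run T7 (needs (1, 5, 3), free (5, 9, 3)); after release of (0, 1, 2) the pool is (5, 10, 5)
  run T8 (needs (1, 1, 1), free (5, 10, 5)); after release of (0, 0, 2) the pool is (5, 10, 7)
  run T5 (needs (0, 2, 0), free (5, 10, 7)); after release of (0, 2, 0) the pool is (5, 12, 7)
  run T4 (needs (3, 2, 7), free (5, 12, 7)); after release of (0, 1, 1) the pool is (5, 13, 8)


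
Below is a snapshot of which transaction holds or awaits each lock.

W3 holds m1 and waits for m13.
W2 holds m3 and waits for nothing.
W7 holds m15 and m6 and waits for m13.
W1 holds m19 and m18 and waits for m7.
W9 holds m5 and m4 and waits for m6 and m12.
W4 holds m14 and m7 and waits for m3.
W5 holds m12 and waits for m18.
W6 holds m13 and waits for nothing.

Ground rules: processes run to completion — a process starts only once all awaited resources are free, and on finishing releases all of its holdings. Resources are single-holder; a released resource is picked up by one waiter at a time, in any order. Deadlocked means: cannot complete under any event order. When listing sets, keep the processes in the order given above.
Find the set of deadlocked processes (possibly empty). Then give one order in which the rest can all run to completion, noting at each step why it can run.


No process is deadlocked.
Key observation: no waiting chain loops back on itself — every chain ends at a process that waits on nothing, so everyone eventually runs.
The rest can finish in the order W6, W2, W4, W1, W7, W3, W5, W9.
Verifying each step:
  run W6 (it waits on nothing); releases m13
  run W2 (it waits on nothing); releases m3
  W4 waits on m3 — all released -> runs and releases m14 and m7
  W1 waits on m7 — all released -> runs and releases m19 and m18
  W7 waits on m13 — all released -> runs and releases m15 and m6
  W3 waits on m13 — all released -> runs and releases m1
  W5 waits on m18 — all released -> runs and releases m12
  W9 waits on m6 and m12 — all released -> runs and releases m5 and m4


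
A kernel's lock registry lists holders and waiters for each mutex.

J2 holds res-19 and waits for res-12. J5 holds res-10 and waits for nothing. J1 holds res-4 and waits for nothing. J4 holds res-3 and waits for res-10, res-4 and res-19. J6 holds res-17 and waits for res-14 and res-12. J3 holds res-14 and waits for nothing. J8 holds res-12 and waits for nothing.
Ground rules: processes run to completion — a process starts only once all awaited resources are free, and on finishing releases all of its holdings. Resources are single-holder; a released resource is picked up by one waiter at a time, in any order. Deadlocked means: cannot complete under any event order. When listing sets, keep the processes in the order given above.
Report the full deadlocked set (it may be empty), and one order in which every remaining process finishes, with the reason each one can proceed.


No process is deadlocked.
Key observation: the wait graph is acyclic; completion cascades from the unblocked processes through everyone else.
A valid finishing order for the others: J3, J8, J2, J5, J1, J6, J4.
Step-by-step check:
  J3: no waits; runs immediately, freeing res-14
  J8: no waits; runs immediately, freeing res-12
  run J2 (all its waits — res-12 — are resolved); releases res-19
  J5: no waits; runs immediately, freeing res-10
  J1: no waits; runs immediately, freeing res-4
  run J6 (all its waits — res-14 and res-12 — are resolved); releases res-17
  run J4 (all its waits — res-10, res-4 and res-19 — are resolved); releases res-3


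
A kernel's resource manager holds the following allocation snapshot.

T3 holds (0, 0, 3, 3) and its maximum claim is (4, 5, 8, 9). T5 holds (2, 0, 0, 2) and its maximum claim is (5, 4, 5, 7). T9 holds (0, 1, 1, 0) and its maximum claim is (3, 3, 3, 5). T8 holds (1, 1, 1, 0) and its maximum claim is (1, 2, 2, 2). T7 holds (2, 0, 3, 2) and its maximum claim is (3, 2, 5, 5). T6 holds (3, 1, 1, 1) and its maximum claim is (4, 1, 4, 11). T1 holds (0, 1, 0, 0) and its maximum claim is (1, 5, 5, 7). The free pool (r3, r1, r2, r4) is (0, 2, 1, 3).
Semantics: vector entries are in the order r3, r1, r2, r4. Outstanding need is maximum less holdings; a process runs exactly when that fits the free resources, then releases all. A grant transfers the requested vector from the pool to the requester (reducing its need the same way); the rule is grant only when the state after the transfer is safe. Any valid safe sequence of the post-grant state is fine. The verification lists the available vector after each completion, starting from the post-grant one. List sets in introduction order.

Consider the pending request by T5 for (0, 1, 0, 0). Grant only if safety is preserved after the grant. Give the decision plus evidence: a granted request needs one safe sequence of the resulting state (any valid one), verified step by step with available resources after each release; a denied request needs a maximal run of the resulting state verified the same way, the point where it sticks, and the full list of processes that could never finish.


GRANT. The post-grant state is safe; one safe sequence: T8, T7, T9, T5, T1, T3, T6.
Key observation: even at the reduced pool (0, 1, 1, 3), T8 fits immediately, so safety survives the grant.
Check on the post-grant state, step by step:
  pool = (0, 1, 1, 3)
  T8: need (0, 1, 1, 2) fits (0, 1, 1, 3); releases (1, 1, 1, 0), pool now (1, 2, 2, 3)
  T7: need (1, 2, 2, 3) fits (1, 2, 2, 3); releases (2, 0, 3, 2), pool now (3, 2, 5, 5)
  T9: need (3, 2, 2, 5) fits (3, 2, 5, 5); releases (0, 1, 1, 0), pool now (3, 3, 6, 5)
  T5: need (3, 3, 5, 5) fits (3, 3, 6, 5); releases (2, 1, 0, 2), pool now (5, 4, 6, 7)
  T1: need (1, 4, 5, 7) fits (5, 4, 6, 7); releases (0, 1, 0, 0), pool now (5, 5, 6, 7)
  T3: need (4, 5, 5, 6) fits (5, 5, 6, 7); releases (0, 0, 3, 3), pool now (5, 5, 9, 10)
  T6: need (1, 0, 3, 10) fits (5, 5, 9, 10); releases (3, 1, 1, 1), pool now (8, 6, 10, 11)


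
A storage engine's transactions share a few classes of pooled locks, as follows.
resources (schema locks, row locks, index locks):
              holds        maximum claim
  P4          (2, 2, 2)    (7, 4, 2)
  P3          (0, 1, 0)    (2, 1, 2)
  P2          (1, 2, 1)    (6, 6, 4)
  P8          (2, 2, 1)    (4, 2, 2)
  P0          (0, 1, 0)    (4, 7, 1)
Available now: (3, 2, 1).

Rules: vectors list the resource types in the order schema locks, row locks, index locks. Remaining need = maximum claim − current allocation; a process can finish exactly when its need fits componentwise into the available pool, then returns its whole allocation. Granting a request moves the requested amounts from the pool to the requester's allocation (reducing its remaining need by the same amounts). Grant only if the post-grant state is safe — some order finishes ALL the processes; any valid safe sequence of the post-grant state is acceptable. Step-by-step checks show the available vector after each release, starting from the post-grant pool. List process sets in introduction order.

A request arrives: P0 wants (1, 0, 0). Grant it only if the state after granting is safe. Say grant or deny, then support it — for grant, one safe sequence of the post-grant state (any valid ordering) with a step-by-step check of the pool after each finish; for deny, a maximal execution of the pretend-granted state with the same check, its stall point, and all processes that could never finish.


DENY. Granting would leave the state unsafe.
Key observation: after P8, P3 the pool peaks at (4, 5, 2), and each blocked process is short somewhere: P4 on schema locks; P2 on schema locks, index locks; P0 on row locks.
On the post-grant state, P8, P3 is a maximal run — nothing extends it. Walking it through:
  pool = (2, 2, 1)
  run P8 (needs (2, 0, 1), free (2, 2, 1)); after release of (2, 2, 1) the pool is (4, 4, 2)
  run P3 (needs (2, 0, 2), free (4, 4, 2)); after release of (0, 1, 0) the pool is (4, 5, 2)
  blocked: P4 wants (5, 2, 0), pool (4, 5, 2) — not enough schema locks
  blocked: P2 wants (5, 4, 3), pool (4, 5, 2) — not enough schema locks and index locks
  blocked: P0 wants (3, 6, 1), pool (4, 5, 2) — not enough row locks
Had the request been granted, P4, P2 and P0 could never finish.


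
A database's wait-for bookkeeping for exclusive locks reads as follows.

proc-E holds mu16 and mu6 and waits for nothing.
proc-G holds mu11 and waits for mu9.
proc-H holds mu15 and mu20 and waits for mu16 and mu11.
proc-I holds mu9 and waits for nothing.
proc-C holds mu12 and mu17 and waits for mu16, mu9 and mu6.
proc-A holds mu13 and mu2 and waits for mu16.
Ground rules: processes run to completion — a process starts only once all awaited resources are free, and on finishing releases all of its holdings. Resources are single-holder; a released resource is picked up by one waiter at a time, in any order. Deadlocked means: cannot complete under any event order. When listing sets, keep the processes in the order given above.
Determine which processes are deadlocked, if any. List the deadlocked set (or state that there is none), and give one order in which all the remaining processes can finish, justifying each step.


Nothing here is deadlocked.
Key observation: the wait relation is loop-free; peeling off processes with no waits unwinds the whole state.
One completion order for the rest: proc-E, proc-A, proc-I, proc-C, proc-G, proc-H.
Walking it through:
  proc-E: no waits; runs immediately, freeing mu16 and mu6
  proc-A waits on mu16 — all released -> runs and releases mu13 and mu2
  proc-I: no waits; runs immediately, freeing mu9
  proc-C waits on mu16, mu9 and mu6 — all released -> runs and releases mu12 and mu17
  proc-G waits on mu9 — all released -> runs and releases mu11
  proc-H waits on mu16 and mu11 — all released -> runs and releases mu15 and mu20


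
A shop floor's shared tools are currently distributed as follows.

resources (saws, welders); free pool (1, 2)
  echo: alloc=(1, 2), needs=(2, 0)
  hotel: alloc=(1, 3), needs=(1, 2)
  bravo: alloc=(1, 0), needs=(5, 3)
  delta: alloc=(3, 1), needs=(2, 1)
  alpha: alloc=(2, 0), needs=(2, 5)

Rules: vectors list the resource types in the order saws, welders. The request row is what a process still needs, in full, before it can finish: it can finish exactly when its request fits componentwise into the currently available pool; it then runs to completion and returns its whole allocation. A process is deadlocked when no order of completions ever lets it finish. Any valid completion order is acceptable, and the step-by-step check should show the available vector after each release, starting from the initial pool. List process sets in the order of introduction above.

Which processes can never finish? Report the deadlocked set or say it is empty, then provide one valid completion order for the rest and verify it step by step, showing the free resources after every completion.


The deadlocked set is empty.
Key observation: there is always a runnable process — hotel first — so the state unwinds completely.
One completion order for the rest: hotel, echo, delta, bravo, alpha. Check, step by step:
  pool = (1, 2)
  hotel needs (1, 2) <= (1, 2) -> finishes; pool += (1, 3) = (2, 5)
  echo needs (2, 0) <= (2, 5) -> finishes; pool += (1, 2) = (3, 7)
  delta needs (2, 1) <= (3, 7) -> finishes; pool += (3, 1) = (6, 8)
  bravo needs (5, 3) <= (6, 8) -> finishes; pool += (1, 0) = (7, 8)
  alpha needs (2, 5) <= (7, 8) -> finishes; pool += (2, 0) = (9, 8)


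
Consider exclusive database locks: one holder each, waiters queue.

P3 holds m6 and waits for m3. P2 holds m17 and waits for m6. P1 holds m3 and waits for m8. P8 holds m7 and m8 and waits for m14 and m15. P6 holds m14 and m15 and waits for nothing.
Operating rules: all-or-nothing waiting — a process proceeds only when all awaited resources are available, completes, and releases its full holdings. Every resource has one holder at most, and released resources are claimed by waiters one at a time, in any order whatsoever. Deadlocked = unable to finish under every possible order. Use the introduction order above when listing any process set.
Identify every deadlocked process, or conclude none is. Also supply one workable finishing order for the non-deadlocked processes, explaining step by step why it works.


No process is deadlocked.
Key observation: every chain of waits terminates; starting from the processes that wait on nothing, all the rest unlock in turn.
The rest can finish in the order P6, P8, P1, P3, P2.
Walking it through:
  run P6 (it waits on nothing); releases m14 and m15
  run P8 (all its waits — m14 and m15 — are resolved); releases m7 and m8
  run P1 (all its waits — m8 — are resolved); releases m3
  run P3 (all its waits — m3 — are resolved); releases m6
  run P2 (all its waits — m6 — are resolved); releases m17


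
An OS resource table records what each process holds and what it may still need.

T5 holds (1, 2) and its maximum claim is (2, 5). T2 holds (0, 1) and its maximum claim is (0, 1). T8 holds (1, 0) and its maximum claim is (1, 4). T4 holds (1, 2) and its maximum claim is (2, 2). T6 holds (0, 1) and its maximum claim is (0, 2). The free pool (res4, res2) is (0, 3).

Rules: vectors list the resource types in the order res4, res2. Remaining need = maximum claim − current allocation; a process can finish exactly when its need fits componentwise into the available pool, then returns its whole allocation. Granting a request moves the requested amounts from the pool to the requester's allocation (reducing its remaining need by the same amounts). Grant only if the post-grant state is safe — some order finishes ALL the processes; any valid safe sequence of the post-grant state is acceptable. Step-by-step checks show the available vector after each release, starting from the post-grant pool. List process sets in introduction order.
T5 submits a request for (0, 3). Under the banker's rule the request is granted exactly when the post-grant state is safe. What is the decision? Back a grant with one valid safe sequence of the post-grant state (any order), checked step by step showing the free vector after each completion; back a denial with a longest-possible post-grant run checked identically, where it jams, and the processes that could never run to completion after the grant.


DENY. Granting would leave the state unsafe.
Key observation: after T2, T6 the pool peaks at (0, 2), and each blocked process is short somewhere: T5 on res4; T8 on res2; T4 on res4.
On the post-grant state, T2, T6 is a maximal run — nothing extends it. Walking it through:
  pool = (0, 0)
  T2 needs (0, 0) <= (0, 0) -> finishes; pool += (0, 1) = (0, 1)
  T6 needs (0, 1) <= (0, 1) -> finishes; pool += (0, 1) = (0, 2)
  blocked: T5 wants (1, 0), pool (0, 2) — not enough res4
  blocked: T8 wants (0, 4), pool (0, 2) — not enough res2
  blocked: T4 wants (1, 0), pool (0, 2) — not enough res4
Post-grant, the permanently blocked set is T5, T8 and T4.


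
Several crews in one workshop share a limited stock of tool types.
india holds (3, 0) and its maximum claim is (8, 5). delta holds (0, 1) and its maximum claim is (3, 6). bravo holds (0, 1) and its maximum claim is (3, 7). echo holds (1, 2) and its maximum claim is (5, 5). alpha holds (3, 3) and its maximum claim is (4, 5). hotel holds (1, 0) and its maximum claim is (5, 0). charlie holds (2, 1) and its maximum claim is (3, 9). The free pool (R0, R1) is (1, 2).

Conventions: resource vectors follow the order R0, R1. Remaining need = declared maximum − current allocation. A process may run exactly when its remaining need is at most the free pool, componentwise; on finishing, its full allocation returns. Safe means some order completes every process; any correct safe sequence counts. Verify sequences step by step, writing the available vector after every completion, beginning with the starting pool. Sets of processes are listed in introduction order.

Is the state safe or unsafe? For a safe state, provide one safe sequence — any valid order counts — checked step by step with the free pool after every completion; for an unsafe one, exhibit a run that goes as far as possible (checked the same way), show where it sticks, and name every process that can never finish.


SAFE — a valid safe sequence is alpha, hotel, delta, echo, charlie, india, bravo.
Key observation: at alpha the run first touches a limit — (1, 2) against (1, 2), exact on a resource it actually requests.
Step-by-step check:
  pool = (1, 2)
  alpha: need (1, 2) fits (1, 2); releases (3, 3), pool now (4, 5)
  hotel: need (4, 0) fits (4, 5); releases (1, 0), pool now (5, 5)
  delta: need (3, 5) fits (5, 5); releases (0, 1), pool now (5, 6)
  echo: need (4, 3) fits (5, 6); releases (1, 2), pool now (6, 8)
  charlie: need (1, 8) fits (6, 8); releases (2, 1), pool now (8, 9)
  india: need (5, 5) fits (8, 9); releases (3, 0), pool now (11, 9)
  bravo: need (3, 6) fits (11, 9); releases (0, 1), pool now (11, 10)


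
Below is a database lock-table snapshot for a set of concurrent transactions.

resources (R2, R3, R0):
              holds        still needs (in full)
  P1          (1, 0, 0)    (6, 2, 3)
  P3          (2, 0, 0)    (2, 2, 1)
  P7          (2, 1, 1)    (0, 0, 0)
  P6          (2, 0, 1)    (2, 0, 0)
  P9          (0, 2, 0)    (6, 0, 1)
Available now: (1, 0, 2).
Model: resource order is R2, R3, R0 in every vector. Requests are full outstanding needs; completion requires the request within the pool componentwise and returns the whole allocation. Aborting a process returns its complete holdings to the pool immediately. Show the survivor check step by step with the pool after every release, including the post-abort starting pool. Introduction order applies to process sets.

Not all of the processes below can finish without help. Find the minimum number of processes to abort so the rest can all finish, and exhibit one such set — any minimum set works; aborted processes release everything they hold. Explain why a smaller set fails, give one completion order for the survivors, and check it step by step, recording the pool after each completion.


The answer: abort P1.
Key observation: no ordering could ever have run P9 before the abort of P1; with (1, 0, 0) back in the pool it fits at step 3.
Why nothing smaller works: aborting no one leaves the state deadlocked as given.
The survivors complete as P6, P7, P9, P3. Check, step by step (starting from the post-abort pool):
  pool = (2, 0, 2)
  run P6 (needs (2, 0, 0), free (2, 0, 2)); after release of (2, 0, 1) the pool is (4, 0, 3)
  run P7 (needs (0, 0, 0), free (4, 0, 3)); after release of (2, 1, 1) the pool is (6, 1, 4)
  run P9 (needs (6, 0, 1), free (6, 1, 4)); after release of (0, 2, 0) the pool is (6, 3, 4)
  run P3 (needs (2, 2, 1), free (6, 3, 4)); after release of (2, 0, 0) the pool is (8, 3, 4)


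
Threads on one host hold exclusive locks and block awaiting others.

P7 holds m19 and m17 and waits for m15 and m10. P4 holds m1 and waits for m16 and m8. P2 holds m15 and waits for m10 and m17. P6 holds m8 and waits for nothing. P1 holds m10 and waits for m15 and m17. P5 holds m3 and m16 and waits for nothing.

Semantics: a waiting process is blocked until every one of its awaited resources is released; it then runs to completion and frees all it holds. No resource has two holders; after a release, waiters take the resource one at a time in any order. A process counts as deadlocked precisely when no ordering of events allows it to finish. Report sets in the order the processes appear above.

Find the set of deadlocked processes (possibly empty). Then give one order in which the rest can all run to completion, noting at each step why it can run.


The deadlocked set is P7, P2 and P1.
Key observation: the wait chain closes on itself along P7 -> P2 -> P7; P1 is caught in further circular waits.
A valid finishing order for the others: P5, P6, P4.
Walking it through:
  run P5 (it waits on nothing); releases m3 and m16
  run P6 (it waits on nothing); releases m8
  P4 waits on m16 and m8 — all released -> runs and releases m1


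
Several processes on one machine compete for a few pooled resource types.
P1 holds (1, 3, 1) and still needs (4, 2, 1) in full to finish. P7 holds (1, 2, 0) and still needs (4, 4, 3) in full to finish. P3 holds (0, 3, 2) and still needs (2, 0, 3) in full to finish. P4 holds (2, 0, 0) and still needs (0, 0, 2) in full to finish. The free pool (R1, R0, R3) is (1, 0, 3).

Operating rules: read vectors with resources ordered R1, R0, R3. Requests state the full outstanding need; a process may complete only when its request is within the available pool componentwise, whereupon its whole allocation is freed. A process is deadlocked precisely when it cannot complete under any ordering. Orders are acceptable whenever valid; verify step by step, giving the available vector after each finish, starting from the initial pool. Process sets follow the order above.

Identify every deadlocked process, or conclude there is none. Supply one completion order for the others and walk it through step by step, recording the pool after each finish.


Deadlocked set: P1 and P7.
Key observation: once P4, P3 finish, the pool peaks at (3, 3, 5) — and every remaining process still needs more R1 than that.
The rest can finish in the order P4, P3. Walking it through:
  pool = (1, 0, 3)
  P4 needs (0, 0, 2) <= (1, 0, 3) -> finishes; pool += (2, 0, 0) = (3, 0, 3)
  P3 needs (2, 0, 3) <= (3, 0, 3) -> finishes; pool += (0, 3, 2) = (3, 3, 5)
The stuck group stays short no matter what:
  P1 still needs (4, 2, 1) but only (3, 3, 5) is free — short on R1
  P7 still needs (4, 4, 3) but only (3, 3, 5) is free — short on R1 and R0


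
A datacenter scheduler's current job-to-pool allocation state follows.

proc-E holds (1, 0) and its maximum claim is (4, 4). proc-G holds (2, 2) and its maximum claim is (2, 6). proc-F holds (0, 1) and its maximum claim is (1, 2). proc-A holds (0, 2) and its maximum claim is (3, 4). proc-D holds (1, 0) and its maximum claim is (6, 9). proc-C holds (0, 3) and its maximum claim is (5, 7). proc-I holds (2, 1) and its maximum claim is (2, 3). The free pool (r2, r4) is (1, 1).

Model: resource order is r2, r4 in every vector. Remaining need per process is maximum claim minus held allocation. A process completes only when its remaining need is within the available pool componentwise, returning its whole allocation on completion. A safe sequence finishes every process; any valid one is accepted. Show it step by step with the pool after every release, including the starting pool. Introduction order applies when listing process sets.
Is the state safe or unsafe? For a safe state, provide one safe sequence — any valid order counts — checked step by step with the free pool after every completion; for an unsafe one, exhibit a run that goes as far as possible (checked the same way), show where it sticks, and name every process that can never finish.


SAFE, for example via the order proc-F, proc-I, proc-A, proc-E, proc-G, proc-C, proc-D.
Key observation: at proc-F the run first touches a limit — (1, 1) against (1, 1), exact on a resource it actually requests.
Walking it through:
  pool = (1, 1)
  proc-F: need (1, 1) fits (1, 1); releases (0, 1), pool now (1, 2)
  proc-I: need (0, 2) fits (1, 2); releases (2, 1), pool now (3, 3)
  proc-A: need (3, 2) fits (3, 3); releases (0, 2), pool now (3, 5)
  proc-E: need (3, 4) fits (3, 5); releases (1, 0), pool now (4, 5)
  proc-G: need (0, 4) fits (4, 5); releases (2, 2), pool now (6, 7)
  proc-C: need (5, 4) fits (6, 7); releases (0, 3), pool now (6, 10)
  proc-D: need (5, 9) fits (6, 10); releases (1, 0), pool now (7, 10)


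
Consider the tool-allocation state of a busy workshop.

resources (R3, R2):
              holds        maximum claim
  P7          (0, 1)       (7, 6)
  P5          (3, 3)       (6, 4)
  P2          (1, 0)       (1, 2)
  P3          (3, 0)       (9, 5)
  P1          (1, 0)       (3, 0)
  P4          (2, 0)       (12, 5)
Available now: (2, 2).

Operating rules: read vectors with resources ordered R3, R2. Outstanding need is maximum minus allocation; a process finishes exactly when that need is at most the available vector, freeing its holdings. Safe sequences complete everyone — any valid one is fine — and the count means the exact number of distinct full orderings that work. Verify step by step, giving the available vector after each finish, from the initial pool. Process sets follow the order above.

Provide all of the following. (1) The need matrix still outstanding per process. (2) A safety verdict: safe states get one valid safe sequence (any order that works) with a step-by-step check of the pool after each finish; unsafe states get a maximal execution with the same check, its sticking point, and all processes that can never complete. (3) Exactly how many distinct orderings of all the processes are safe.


(1) Outstanding need per process (order R3, R2):
  P7: (7, 5)
  P5: (3, 1)
  P2: (0, 2)
  P3: (6, 5)
  P1: (2, 0)
  P4: (10, 5)
(2) The state is SAFE; one workable sequence: P2, P5, P1, P3, P4, P7.
Key observation: P2 marks the first exact bind of the order: its need (0, 2) fits the free (2, 2) with zero slack on a requested resource.
Verifying each step:
  pool = (2, 2)
  P2: need (0, 2) fits (2, 2); releases (1, 0), pool now (3, 2)
  P5: need (3, 1) fits (3, 2); releases (3, 3), pool now (6, 5)
  P1: need (2, 0) fits (6, 5); releases (1, 0), pool now (7, 5)
  P3: need (6, 5) fits (7, 5); releases (3, 0), pool now (10, 5)
  P4: need (10, 5) fits (10, 5); releases (2, 0), pool now (12, 5)
  P7: need (7, 5) fits (12, 5); releases (0, 1), pool now (12, 6)
(3) The exact count: 18 of the possible complete orderings are safe sequences.


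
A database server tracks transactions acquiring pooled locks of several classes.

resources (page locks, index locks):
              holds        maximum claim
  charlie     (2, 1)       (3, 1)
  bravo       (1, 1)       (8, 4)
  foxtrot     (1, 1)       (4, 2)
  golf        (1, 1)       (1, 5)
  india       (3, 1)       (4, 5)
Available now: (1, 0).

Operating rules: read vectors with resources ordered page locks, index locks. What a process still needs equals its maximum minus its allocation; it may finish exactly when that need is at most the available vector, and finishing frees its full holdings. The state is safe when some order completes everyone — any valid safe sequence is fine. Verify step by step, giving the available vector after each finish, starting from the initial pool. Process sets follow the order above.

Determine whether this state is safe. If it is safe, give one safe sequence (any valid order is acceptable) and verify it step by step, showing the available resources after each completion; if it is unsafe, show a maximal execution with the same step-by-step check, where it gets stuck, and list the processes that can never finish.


UNSAFE — no complete ordering exists.
Key observation: index locks is the bottleneck — with charlie, foxtrot done the pool holds (4, 2), short of every remaining need.
Going as far as possible: charlie, foxtrot; after that, nothing fits. Step-by-step check:
  pool = (1, 0)
  charlie: need (1, 0) fits (1, 0); releases (2, 1), pool now (3, 1)
  foxtrot: need (3, 1) fits (3, 1); releases (1, 1), pool now (4, 2)
  blocked: bravo wants (7, 3), pool (4, 2) — not enough page locks and index locks
  blocked: golf wants (0, 4), pool (4, 2) — not enough index locks
  blocked: india wants (1, 4), pool (4, 2) — not enough index locks
Permanently blocked: bravo, golf and india.


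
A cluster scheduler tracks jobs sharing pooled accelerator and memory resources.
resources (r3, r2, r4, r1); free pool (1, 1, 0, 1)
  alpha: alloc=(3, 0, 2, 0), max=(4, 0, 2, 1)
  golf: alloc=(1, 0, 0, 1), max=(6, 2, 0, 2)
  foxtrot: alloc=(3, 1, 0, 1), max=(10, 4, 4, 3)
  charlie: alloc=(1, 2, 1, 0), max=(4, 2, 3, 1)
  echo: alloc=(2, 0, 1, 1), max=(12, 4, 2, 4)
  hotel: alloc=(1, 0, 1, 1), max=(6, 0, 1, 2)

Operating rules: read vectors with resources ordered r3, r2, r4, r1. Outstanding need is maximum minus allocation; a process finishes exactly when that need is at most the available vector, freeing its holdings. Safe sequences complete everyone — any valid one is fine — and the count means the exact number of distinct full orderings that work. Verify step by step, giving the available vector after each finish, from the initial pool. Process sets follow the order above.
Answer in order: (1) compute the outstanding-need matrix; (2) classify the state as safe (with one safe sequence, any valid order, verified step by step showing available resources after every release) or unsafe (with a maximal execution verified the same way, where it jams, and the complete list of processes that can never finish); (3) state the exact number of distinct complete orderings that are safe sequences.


(1) Need matrix, components ordered r3, r2, r4, r1:
  alpha: (1, 0, 0, 1)
  golf: (5, 2, 0, 1)
  foxtrot: (7, 3, 4, 2)
  charlie: (3, 0, 2, 1)
  echo: (10, 4, 1, 3)
  hotel: (5, 0, 0, 1)
(2) SAFE — a valid safe sequence is alpha, charlie, hotel, golf, foxtrot, echo.
Key observation: alpha marks the first exact bind of the order: its need (1, 0, 0, 1) fits the free (1, 1, 0, 1) with zero slack on a requested resource.
Check, step by step:
  pool = (1, 1, 0, 1)
  alpha: need (1, 0, 0, 1) fits (1, 1, 0, 1); releases (3, 0, 2, 0), pool now (4, 1, 2, 1)
  charlie: need (3, 0, 2, 1) fits (4, 1, 2, 1); releases (1, 2, 1, 0), pool now (5, 3, 3, 1)
  hotel: need (5, 0, 0, 1) fits (5, 3, 3, 1); releases (1, 0, 1, 1), pool now (6, 3, 4, 2)
  golf: need (5, 2, 0, 1) fits (6, 3, 4, 2); releases (1, 0, 0, 1), pool now (7, 3, 4, 3)
  foxtrot: need (7, 3, 4, 2) fits (7, 3, 4, 3); releases (3, 1, 0, 1), pool now (10, 4, 4, 4)
  echo: need (10, 4, 1, 3) fits (10, 4, 4, 4); releases (2, 0, 1, 1), pool now (12, 4, 5, 5)
(3) The exact count: 2 of the possible complete orderings are safe sequences.
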